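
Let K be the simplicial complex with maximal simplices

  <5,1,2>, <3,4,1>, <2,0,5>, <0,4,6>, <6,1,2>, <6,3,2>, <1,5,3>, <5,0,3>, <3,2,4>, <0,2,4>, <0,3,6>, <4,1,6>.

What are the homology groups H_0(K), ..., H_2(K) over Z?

H_0 ≅ Z,  H_1 ≅ Z/2,  H_2 = 0.

Take the total order 0 < 1 < 2 < 3 < 4 < 5 < 6 on the vertex set. Then K (dimension 2) consists of the simplices:

  0-simplices (7): [0], [1], [2], [3], [4], [5], [6]
  1-simplices (18): [0,2], [0,3], [0,4], [0,5], [0,6], [1,2], [1,3], [1,4], [1,5], [1,6], [2,3], [2,4], [2,5], [2,6], [3,4], [3,5], [3,6], [4,6]
  2-simplices (12): [0,2,4], [0,2,5], [0,3,5], [0,3,6], [0,4,6], [1,2,5], [1,2,6], [1,3,4], [1,3,5], [1,4,6], [2,3,4], [2,3,6]

giving chain groups C_0 ≅ Z^7, C_1 ≅ Z^18, C_2 ≅ Z^12.

∂_1: C_1 → C_0 maps an edge to its endpoints' difference, ∂[p,q] = q − p. For instance
  ∂[2,4] = [4] − [2].
The resulting 7×18 matrix has rank 6, and its Smith normal form has invariant factors (1,1,1,1,1,1).

The boundary map ∂_2: C_2 → C_1 sends each 2-simplex [p,q,r] to [q,r] − [p,r] + [p,q]. For instance
  ∂[0,4,6] = [4,6] − [0,6] + [0,4],
  ∂[0,3,5] = [3,5] − [0,5] + [0,3].
As a 18×12 matrix over Z this has rank 12, with invariant factors (1,1,1,1,1,1,1,1,1,1,1,2).

Now H_k = ker ∂_k / im ∂_{k+1}, so:

  H_0: rank C_0 − rank ∂_1 = 7 − 6 = 1, and the invariant factors of ∂_1 are all 1, so H_0 ≅ Z.
  H_1: rank ker ∂_1 − rank ∂_2 = (18 − 6) − 12 = 0, and ∂_2 has invariant factor 2 > 1, so H_1 ≅ Z/2.
  H_2: rank ker ∂_2 − rank ∂_3 = (12 − 12) − 0 = 0, and there is no ∂_3, so H_2 ≅ 0.

As a check, the Euler characteristic is 7 − 18 + 12 = 1, which agrees with 1 − 0 + 0 = 1.
(K is a triangulation of the real projective plane RP^2.)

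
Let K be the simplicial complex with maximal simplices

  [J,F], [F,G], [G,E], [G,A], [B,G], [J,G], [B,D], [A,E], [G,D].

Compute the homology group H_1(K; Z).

Take the total order A < B < D < E < F < G < J on the vertex set. Then K (dimension 1) consists of the simplices:

  0-simplices (7): A, B, D, E, F, G, J
  1-simplices (9): AE, AG, BD, BG, DG, EG, FG, FJ, GJ

so the chain groups are C_0 ≅ Z^7, C_1 ≅ Z^9.

The boundary map ∂_1: C_1 → C_0 maps an edge to its endpoints' difference, ∂[p,q] = q − p. For instance
  ∂BG = G − B.
The resulting 7×9 matrix has rank 6, and its Smith normal form has invariant factors (1,1,1,1,1,1).

Now H_k = ker ∂_k / im ∂_{k+1}, so:

  H_1: rank ker ∂_1 − rank ∂_2 = (9 − 6) − 0 = 3, and there is no ∂_2, so H_1 = Z^3.

(K is a triangulation of a wedge of 3 circles.)

H_1 = Z^3.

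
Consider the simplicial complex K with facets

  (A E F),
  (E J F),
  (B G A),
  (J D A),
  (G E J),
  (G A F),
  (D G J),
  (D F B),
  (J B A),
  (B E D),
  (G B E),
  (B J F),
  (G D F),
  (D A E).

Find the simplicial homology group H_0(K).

We work with the vertex ordering A < B < D < E < F < G < J. The simplices of K, each written with vertices in increasing order, are:

  0-simplices (7): A, B, D, E, F, G, J
  1-simplices (21): AB, AD, AE, AF, AG, AJ, BD, BE, BF, BG, BJ, DE, DF, DG, DJ, EF, EG, EJ, FG, FJ, GJ
  2-simplices (14): ABG, ABJ, ADE, ADJ, AEF, AFG, BDE, BDF, BEG, BFJ, DFG, DGJ, EFJ, EGJ

giving chain groups C_0 ≅ Z^7, C_1 ≅ Z^21, C_2 ≅ Z^14.

Boundary ∂_1: C_1 → C_0 is given by ∂[p,q] = [q] − [p]. For instance
  ∂AJ = J − A.
This gives a 7×21 integer matrix of rank 6; reducing to Smith normal form yields diagonal entries (1,1,1,1,1,1).

∂_2: C_2 → C_1 acts by ∂[p,q,r] = [q,r] − [p,r] + [p,q]. For instance
  ∂EFJ = FJ − EJ + EF,
  ∂ABG = BG − AG + AB.
The 21×14 boundary matrix has rank 13 and Smith normal form diag(1,1,1,1,1,1,1,1,1,1,1,1,1).

Reading off H_k = ker ∂_k / im ∂_{k+1}:

  H_0: rank C_0 − rank ∂_1 = 7 − 6 = 1, and the invariant factors of ∂_1 are all 1, so H_0 ≅ Z.

H_0 ≅ Z.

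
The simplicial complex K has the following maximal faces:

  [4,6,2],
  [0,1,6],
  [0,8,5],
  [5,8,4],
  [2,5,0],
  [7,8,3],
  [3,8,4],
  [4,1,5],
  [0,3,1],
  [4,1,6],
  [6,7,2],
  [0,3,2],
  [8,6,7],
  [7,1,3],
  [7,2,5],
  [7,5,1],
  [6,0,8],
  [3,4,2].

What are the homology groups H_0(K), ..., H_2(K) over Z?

Take the total order 0 < 1 < 2 < 3 < 4 < 5 < 6 < 7 < 8 on the vertex set. Then K (dimension 2) consists of the simplices:

  0-simplices (9): [0], [1], [2], [3], [4], [5], [6], [7], [8]
  1-simplices (27): (27 of them)
  2-simplices (18): [0,1,3], [0,1,6], [0,2,3], [0,2,5], [0,5,8], [0,6,8], [1,3,7], [1,4,5], [1,4,6], [1,5,7], [2,3,4], [2,4,6], [2,5,7], [2,6,7], [3,4,8], [3,7,8], [4,5,8], [6,7,8]

so the chain groups are C_0 ≅ Z^9, C_1 ≅ Z^27, C_2 ≅ Z^18.

∂_1: C_1 → C_0 maps an edge to its endpoints' difference, ∂[p,q] = q − p.
This gives a 9×27 integer matrix of rank 8; reducing to Smith normal form yields diagonal entries (1,1,1,1,1,1,1,1).

The boundary map ∂_2: C_2 → C_1 sends each 2-simplex [p,q,r] to [q,r] − [p,r] + [p,q]. For instance
  ∂[0,2,3] = [2,3] − [0,3] + [0,2],
  ∂[1,5,7] = [5,7] − [1,7] + [1,5].
The 27×18 boundary matrix has rank 17 and Smith normal form diag(1,1,1,1,1,1,1,1,1,1,1,1,1,1,1,1,1).

Now H_k = ker ∂_k / im ∂_{k+1}, so:

  H_0: rank C_0 − rank ∂_1 = 9 − 8 = 1, and the invariant factors of ∂_1 are all 1, so H_0 = Z.
  H_1: rank ker ∂_1 − rank ∂_2 = (27 − 8) − 17 = 2, and the invariant factors of ∂_2 are all 1, so H_1 = Z^2.
  H_2: rank ker ∂_2 − rank ∂_3 = (18 − 17) − 0 = 1, and there is no ∂_3, so H_2 = Z.

H_0 = Z,  H_1 = Z^2,  H_2 = Z.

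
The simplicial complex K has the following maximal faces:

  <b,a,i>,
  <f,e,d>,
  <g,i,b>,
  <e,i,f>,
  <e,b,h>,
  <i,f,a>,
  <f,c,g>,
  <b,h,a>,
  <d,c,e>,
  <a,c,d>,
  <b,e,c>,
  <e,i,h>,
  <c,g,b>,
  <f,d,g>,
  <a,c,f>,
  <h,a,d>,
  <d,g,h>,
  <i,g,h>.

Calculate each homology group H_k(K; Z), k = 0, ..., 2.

We work with the vertex ordering a < b < c < d < e < f < g < h < i. The simplices of K, each written with vertices in increasing order, are:

  0-simplices (9): a, b, c, d, e, f, g, h, i
  1-simplices (27): ab, ac, ad, af, ah, ai, bc, be, bg, bh, bi, cd, ce, cf, cg, de, df, dg, dh, ef, eh, ei, fg, fi, gh, gi, hi
  2-simplices (18): abh, abi, acd, acf, adh, afi, bce, bcg, beh, bgi, cde, cfg, def, dfg, dgh, efi, ehi, ghi

Hence C_0 ≅ Z^9, C_1 ≅ Z^27, C_2 ≅ Z^18.

∂_1: C_1 → C_0 sends each edge [p,q] (with p < q) to q − p. For instance
  ∂fg = g − f.
As a 9×27 matrix over Z this has rank 8, with invariant factors (1,1,1,1,1,1,1,1).

Boundary ∂_2: C_2 → C_1 acts by ∂[p,q,r] = [q,r] − [p,r] + [p,q]. For instance
  ∂cfg = fg − cg + cf,
  ∂bce = ce − be + bc.
The resulting 27×18 matrix has rank 18, and its Smith normal form has invariant factors (1,1,1,1,1,1,1,1,1,1,1,1,1,1,1,1,1,2).

Now H_k = ker ∂_k / im ∂_{k+1}, so:

  H_0: rank C_0 − rank ∂_1 = 9 − 8 = 1, and the invariant factors of ∂_1 are all 1, so H_0 ≅ Z.
  H_1: rank ker ∂_1 − rank ∂_2 = (27 − 8) − 18 = 1, and ∂_2 has invariant factor 2 > 1, so H_1 ≅ Z × Z/2.
  H_2: rank ker ∂_2 − rank ∂_3 = (18 − 18) − 0 = 0, and there is no ∂_3, so H_2 ≅ 0.

(K is a triangulation of the Klein bottle.)

H_0 ≅ Z,  H_1 ≅ Z × Z/2,  H_2 = 0.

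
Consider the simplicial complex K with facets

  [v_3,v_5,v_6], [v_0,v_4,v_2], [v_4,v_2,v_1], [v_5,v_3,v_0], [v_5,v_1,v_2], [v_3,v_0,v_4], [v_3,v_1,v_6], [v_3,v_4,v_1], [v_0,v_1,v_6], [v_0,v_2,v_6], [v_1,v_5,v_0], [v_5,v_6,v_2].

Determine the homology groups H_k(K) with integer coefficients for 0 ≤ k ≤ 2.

H_0 = Z,  H_1 = Z/2,  H_2 = 0.

Order the vertices as v_0 < v_1 < v_2 < v_3 < v_4 < v_5 < v_6. Listing each simplex with vertices in this order, K has dimension 2 with simplices:

  0-simplices (7): [v_0], [v_1], [v_2], [v_3], [v_4], [v_5], [v_6]
  1-simplices (18): (18 of them)
  2-simplices (12): (12 of them)

so the chain groups are C_0 ≅ Z^7, C_1 ≅ Z^18, C_2 ≅ Z^12.

The boundary map ∂_1: C_1 → C_0 is given by ∂[p,q] = [q] − [p]. For instance
  ∂[v_0,v_2] = [v_2] − [v_0].
This gives a 7×18 integer matrix of rank 6; reducing to Smith normal form yields diagonal entries (1,1,1,1,1,1).

The boundary map ∂_2: C_2 → C_1 acts by ∂[p,q,r] = [q,r] − [p,r] + [p,q]. For instance
  ∂[v_1,v_2,v_5] = [v_2,v_5] − [v_1,v_5] + [v_1,v_2],
  ∂[v_0,v_2,v_6] = [v_2,v_6] − [v_0,v_6] + [v_0,v_2].
The resulting 18×12 matrix has rank 12, and its Smith normal form has invariant factors (1,1,1,1,1,1,1,1,1,1,1,2).

Now H_k = ker ∂_k / im ∂_{k+1}, so:

  H_0: rank C_0 − rank ∂_1 = 7 − 6 = 1, and the invariant factors of ∂_1 are all 1, so H_0 = Z.
  H_1: rank ker ∂_1 − rank ∂_2 = (18 − 6) − 12 = 0, and ∂_2 has invariant factor 2 > 1, so H_1 = Z/2.
  H_2: rank ker ∂_2 − rank ∂_3 = (12 − 12) − 0 = 0, and there is no ∂_3, so H_2 = 0.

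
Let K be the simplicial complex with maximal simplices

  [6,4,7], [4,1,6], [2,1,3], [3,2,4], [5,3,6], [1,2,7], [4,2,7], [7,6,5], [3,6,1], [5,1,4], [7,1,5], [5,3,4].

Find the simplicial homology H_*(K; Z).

H_0 ≅ Z,  H_1 ≅ Z/2,  H_2 = 0.

We work with the vertex ordering 1 < 2 < 3 < 4 < 5 < 6 < 7. The simplices of K, each written with vertices in increasing order, are:

  0-simplices (7): [1], [2], [3], [4], [5], [6], [7]
  1-simplices (18): [1,2], [1,3], [1,4], [1,5], [1,6], [1,7], [2,3], [2,4], [2,7], [3,4], [3,5], [3,6], [4,5], [4,6], [4,7], [5,6], [5,7], [6,7]
  2-simplices (12): [1,2,3], [1,2,7], [1,3,6], [1,4,5], [1,4,6], [1,5,7], [2,3,4], [2,4,7], [3,4,5], [3,5,6], [4,6,7], [5,6,7]

giving chain groups C_0 ≅ Z^7, C_1 ≅ Z^18, C_2 ≅ Z^12.

∂_1: C_1 → C_0 is given by ∂[p,q] = [q] − [p]. For instance
  ∂[4,6] = [6] − [4].
The 7×18 boundary matrix has rank 6 and Smith normal form diag(1,1,1,1,1,1).

The boundary map ∂_2: C_2 → C_1 acts by ∂[p,q,r] = [q,r] − [p,r] + [p,q]. For instance
  ∂[2,4,7] = [4,7] − [2,7] + [2,4],
  ∂[5,6,7] = [6,7] − [5,7] + [5,6].
The 18×12 boundary matrix has rank 12 and Smith normal form diag(1,1,1,1,1,1,1,1,1,1,1,2).

Computing H_k = (kernel of ∂_k) / (image of ∂_{k+1}):

  H_0: rank C_0 − rank ∂_1 = 7 − 6 = 1, and the invariant factors of ∂_1 are all 1, so H_0 = Z.
  H_1: rank ker ∂_1 − rank ∂_2 = (18 − 6) − 12 = 0, and ∂_2 has invariant factor 2 > 1, so H_1 = Z/2.
  H_2: rank ker ∂_2 − rank ∂_3 = (12 − 12) − 0 = 0, and there is no ∂_3, so H_2 = 0.

As a check, the Euler characteristic is 7 − 18 + 12 = 1, which agrees with 1 − 0 + 0 = 1.
(K is a triangulation of the real projective plane RP^2.)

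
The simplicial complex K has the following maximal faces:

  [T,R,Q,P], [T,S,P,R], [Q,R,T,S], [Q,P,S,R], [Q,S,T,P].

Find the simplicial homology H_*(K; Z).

Order the vertices as P < Q < R < S < T. Listing each simplex with vertices in this order, K has dimension 3 with simplices:

  0-simplices (5): P, Q, R, S, T
  1-simplices (10): PQ, PR, PS, PT, QR, QS, QT, RS, RT, ST
  2-simplices (10): PQR, PQS, PQT, PRS, PRT, PST, QRS, QRT, QST, RST
  3-simplices (5): PQRS, PQRT, PQST, PRST, QRST

giving chain groups C_0 ≅ Z^5, C_1 ≅ Z^10, C_2 ≅ Z^10, C_3 ≅ Z^5.

The boundary map ∂_1: C_1 → C_0 sends each edge [p,q] (with p < q) to q − p. For instance
  ∂ST = T − S.
The resulting 5×10 matrix has rank 4, and its Smith normal form has invariant factors (1,1,1,1).

∂_2: C_2 → C_1 sends each 2-simplex [p,q,r] to [q,r] − [p,r] + [p,q]. For instance
  ∂PQS = QS − PS + PQ,
  ∂PRS = RS − PS + PR.
The 10×10 boundary matrix has rank 6 and Smith normal form diag(1,1,1,1,1,1).

Boundary ∂_3: C_3 → C_2 sends each 3-simplex σ to the alternating sum Σ_i (−1)^i (σ with its i-th vertex removed). For instance
  ∂PRST = RST − PST + PRT − PRS,
  ∂QRST = RST − QST + QRT − QRS.
As a 10×5 matrix over Z this has rank 4, with invariant factors (1,1,1,1).

From H_k ≅ ker(∂_k) / im(∂_{k+1}) we obtain:

  H_0: rank C_0 − rank ∂_1 = 5 − 4 = 1, and the invariant factors of ∂_1 are all 1, so H_0 = Z.
  H_1: rank ker ∂_1 − rank ∂_2 = (10 − 4) − 6 = 0, and the invariant factors of ∂_2 are all 1, so H_1 = 0.
  H_2: rank ker ∂_2 − rank ∂_3 = (10 − 6) − 4 = 0, and the invariant factors of ∂_3 are all 1, so H_2 = 0.
  H_3: rank ker ∂_3 − rank ∂_4 = (5 − 4) − 0 = 1, and there is no ∂_4, so H_3 = Z.

As a check, the Euler characteristic is 5 − 10 + 10 − 5 = 0, which agrees with 1 − 0 + 0 − 1 = 0.

H_0 ≅ Z,  H_1 = 0,  H_2 = 0,  H_3 ≅ Z.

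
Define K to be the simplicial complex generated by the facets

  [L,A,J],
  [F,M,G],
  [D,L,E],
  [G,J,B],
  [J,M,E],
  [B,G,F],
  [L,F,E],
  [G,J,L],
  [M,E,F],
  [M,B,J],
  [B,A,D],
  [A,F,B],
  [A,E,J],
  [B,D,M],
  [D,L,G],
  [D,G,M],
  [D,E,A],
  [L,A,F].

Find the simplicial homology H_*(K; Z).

Order the vertices as A < B < D < E < F < G < J < L < M. Listing each simplex with vertices in this order, K has dimension 2 with simplices:

  0-simplices (9): A, B, D, E, F, G, J, L, M
  1-simplices (27): AB, AD, AE, AF, AJ, AL, BD, BF, BG, BJ, BM, DE, DG, DL, DM, EF, EJ, EL, EM, FG, FL, FM, GJ, GL, GM, JL, JM
  2-simplices (18): ABD, ABF, ADE, AEJ, AFL, AJL, BDM, BFG, BGJ, BJM, DEL, DGL, DGM, EFL, EFM, EJM, FGM, GJL

so the chain groups are C_0 ≅ Z^9, C_1 ≅ Z^27, C_2 ≅ Z^18.

The boundary map ∂_1: C_1 → C_0 maps an edge to its endpoints' difference, ∂[p,q] = q − p.
The resulting 9×27 matrix has rank 8, and its Smith normal form has invariant factors (1,1,1,1,1,1,1,1).

The boundary map ∂_2: C_2 → C_1 acts by ∂[p,q,r] = [q,r] − [p,r] + [p,q]. For instance
  ∂GJL = JL − GL + GJ,
  ∂AFL = FL − AL + AF.
This gives a 27×18 integer matrix of rank 18; reducing to Smith normal form yields diagonal entries (1,1,1,1,1,1,1,1,1,1,1,1,1,1,1,1,1,2).

Now H_k = ker ∂_k / im ∂_{k+1}, so:

  H_0: rank C_0 − rank ∂_1 = 9 − 8 = 1, and the invariant factors of ∂_1 are all 1, so H_0 ≅ Z.
  H_1: rank ker ∂_1 − rank ∂_2 = (27 − 8) − 18 = 1, and ∂_2 has invariant factor 2 > 1, so H_1 ≅ Z ⊕ Z/2Z.
  H_2: rank ker ∂_2 − rank ∂_3 = (18 − 18) − 0 = 0, and there is no ∂_3, so H_2 ≅ 0.

As a check, the Euler characteristic is 9 − 27 + 18 = 0, which agrees with 1 − 1 + 0 = 0.
(K is a triangulation of the Klein bottle.)

H_0 = Z,  H_1 = Z ⊕ Z/2Z,  H_2 = 0.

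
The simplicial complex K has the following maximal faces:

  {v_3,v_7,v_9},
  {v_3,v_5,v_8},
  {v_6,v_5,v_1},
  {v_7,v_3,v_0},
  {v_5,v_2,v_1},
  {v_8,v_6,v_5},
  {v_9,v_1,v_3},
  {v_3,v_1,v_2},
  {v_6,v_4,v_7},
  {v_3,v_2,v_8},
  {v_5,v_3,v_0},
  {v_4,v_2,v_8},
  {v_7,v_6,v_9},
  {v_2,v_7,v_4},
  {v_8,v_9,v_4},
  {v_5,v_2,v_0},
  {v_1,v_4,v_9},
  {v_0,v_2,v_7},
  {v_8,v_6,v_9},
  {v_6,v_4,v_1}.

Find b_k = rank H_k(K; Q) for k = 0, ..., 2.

Order the vertices as v_0 < v_1 < v_2 < v_3 < v_4 < v_5 < v_6 < v_7 < v_8 < v_9. Listing each simplex with vertices in this order, K has dimension 2 with simplices:

  0-simplices (10): [v_0], [v_1], [v_2], [v_3], [v_4], [v_5], [v_6], [v_7], [v_8], [v_9]
  1-simplices (30): (30 of them)
  2-simplices (20): (20 of them)

so the chain groups are C_0 ≅ Z^10, C_1 ≅ Z^30, C_2 ≅ Z^20.

∂_1: C_1 → C_0 is given by ∂[p,q] = [q] − [p].
The resulting 10×30 matrix has rank 9, and its Smith normal form has invariant factors (1,1,1,1,1,1,1,1,1).

The boundary map ∂_2: C_2 → C_1 maps a triangle to the signed sum of its edges. For instance
  ∂[v_2,v_4,v_8] = [v_4,v_8] − [v_2,v_8] + [v_2,v_4],
  ∂[v_1,v_2,v_5] = [v_2,v_5] − [v_1,v_5] + [v_1,v_2].
The 30×20 boundary matrix has rank 20 and Smith normal form diag(1,1,1,1,1,1,1,1,1,1,1,1,1,1,1,1,1,1,1,2).

Computing H_k = (kernel of ∂_k) / (image of ∂_{k+1}):

  H_0: rank C_0 − rank ∂_1 = 10 − 9 = 1, and the invariant factors of ∂_1 are all 1, so H_0 ≅ Z.
  H_1: rank ker ∂_1 − rank ∂_2 = (30 − 9) − 20 = 1, and ∂_2 has invariant factor 2 > 1, so H_1 ≅ Z × Z/2.
  H_2: rank ker ∂_2 − rank ∂_3 = (20 − 20) − 0 = 0, and there is no ∂_3, so H_2 ≅ 0.

As a check, the Euler characteristic is 10 − 30 + 20 = 0, which agrees with 1 − 1 + 0 = 0.
(K is a triangulation of the Klein bottle.)

Hence the Betti numbers are b_0 = 1, b_1 = 1, b_2 = 0.

b_0 = 1, b_1 = 1, b_2 = 0.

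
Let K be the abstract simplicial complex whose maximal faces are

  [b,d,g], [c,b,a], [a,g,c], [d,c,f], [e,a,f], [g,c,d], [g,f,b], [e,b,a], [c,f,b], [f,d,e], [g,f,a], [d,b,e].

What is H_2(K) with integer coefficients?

H_2 = 0.

Take the total order a < b < c < d < e < f < g on the vertex set. Then K (dimension 2) consists of the simplices:

  0-simplices (7): a, b, c, d, e, f, g
  1-simplices (18): ab, ac, ae, af, ag, bc, bd, be, bf, bg, cd, cf, cg, de, df, dg, ef, fg
  2-simplices (12): abc, abe, acg, aef, afg, bcf, bde, bdg, bfg, cdf, cdg, def

so the chain groups are C_0 ≅ Z^7, C_1 ≅ Z^18, C_2 ≅ Z^12.

Boundary ∂_1: C_1 → C_0 sends each edge [p,q] (with p < q) to q − p. For instance
  ∂ab = b − a.
As a 7×18 matrix over Z this has rank 6, with invariant factors (1,1,1,1,1,1).

The boundary map ∂_2: C_2 → C_1 sends each 2-simplex [p,q,r] to [q,r] − [p,r] + [p,q]. For instance
  ∂aef = ef − af + ae,
  ∂def = ef − df + de.
The resulting 18×12 matrix has rank 12, and its Smith normal form has invariant factors (1,1,1,1,1,1,1,1,1,1,1,2).

Now H_k = ker ∂_k / im ∂_{k+1}, so:

  H_2: rank ker ∂_2 − rank ∂_3 = (12 − 12) − 0 = 0, and there is no ∂_3, so H_2 ≅ 0.

(K is a triangulation of the real projective plane RP^2.)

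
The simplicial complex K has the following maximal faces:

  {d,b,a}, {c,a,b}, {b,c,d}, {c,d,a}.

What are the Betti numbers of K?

K has 4 vertices, 6 edges, 4 triangles.
rank ∂_0 = 0, rank ∂_1 = 3 ⇒ b_0 = 4 − 0 − 3 = 1; all invariant factors of ∂_1 are 1 so no torsion. So H_0 = Z.
rank ∂_1 = 3, rank ∂_2 = 3 ⇒ b_1 = 6 − 3 − 3 = 0; all invariant factors of ∂_2 are 1 so no torsion. So H_1 = 0.
rank ∂_2 = 3, rank ∂_3 = 0 ⇒ b_2 = 4 − 3 − 0 = 1. So H_2 = Z.

b_0 = 1, b_1 = 0, b_2 = 1.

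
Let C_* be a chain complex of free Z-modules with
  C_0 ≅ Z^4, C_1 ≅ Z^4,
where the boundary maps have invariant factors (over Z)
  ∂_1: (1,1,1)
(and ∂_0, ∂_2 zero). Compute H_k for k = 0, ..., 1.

H_0 ≅ Z,  H_1 ≅ Z.

H_0: b_0 = 4 − 0 − 3 = 1; torsion from ∂_1 factors > 1: none. So H_0 ≅ Z.
H_1: b_1 = 4 − 3 − 0 = 1; torsion from ∂_2 factors > 1: none. So H_1 ≅ Z.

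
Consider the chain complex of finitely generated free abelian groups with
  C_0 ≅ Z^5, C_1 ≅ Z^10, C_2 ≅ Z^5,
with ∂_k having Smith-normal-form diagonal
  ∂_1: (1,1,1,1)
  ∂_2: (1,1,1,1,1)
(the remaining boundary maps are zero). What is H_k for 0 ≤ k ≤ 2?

H_0 ≅ Z,  H_1 ≅ Z,  H_2 = 0.

H_0: b_0 = 5 − 0 − 4 = 1; torsion from ∂_1 factors > 1: none. So H_0 ≅ Z.
H_1: b_1 = 10 − 4 − 5 = 1; torsion from ∂_2 factors > 1: none. So H_1 ≅ Z.
H_2: b_2 = 5 − 5 − 0 = 0; torsion from ∂_3 factors > 1: none. So H_2 ≅ 0.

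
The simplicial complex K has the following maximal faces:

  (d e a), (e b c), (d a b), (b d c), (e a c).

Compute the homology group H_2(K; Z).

H_2 = 0.

Fix the vertex order a < b < c < d < e and write every simplex with vertices in increasing order. Then dim K = 2 and the simplices of K are:

  0-simplices (5): a, b, c, d, e
  1-simplices (10): ab, ac, ad, ae, bc, bd, be, cd, ce, de
  2-simplices (5): abd, ace, ade, bcd, bce

giving chain groups C_0 ≅ Z^5, C_1 ≅ Z^10, C_2 ≅ Z^5.

The boundary map ∂_1: C_1 → C_0 sends each edge [p,q] (with p < q) to q − p. For instance
  ∂ad = d − a.
The 5×10 boundary matrix has rank 4 and Smith normal form diag(1,1,1,1).

The boundary map ∂_2: C_2 → C_1 sends each 2-simplex [p,q,r] to [q,r] − [p,r] + [p,q]. For instance
  ∂ade = de − ae + ad,
  ∂abd = bd − ad + ab.
The resulting 10×5 matrix has rank 5, and its Smith normal form has invariant factors (1,1,1,1,1).

Computing H_k = (kernel of ∂_k) / (image of ∂_{k+1}):

  H_2: rank ker ∂_2 − rank ∂_3 = (5 − 5) − 0 = 0, and there is no ∂_3, so H_2 = 0.

(K is a triangulation of the Möbius band.)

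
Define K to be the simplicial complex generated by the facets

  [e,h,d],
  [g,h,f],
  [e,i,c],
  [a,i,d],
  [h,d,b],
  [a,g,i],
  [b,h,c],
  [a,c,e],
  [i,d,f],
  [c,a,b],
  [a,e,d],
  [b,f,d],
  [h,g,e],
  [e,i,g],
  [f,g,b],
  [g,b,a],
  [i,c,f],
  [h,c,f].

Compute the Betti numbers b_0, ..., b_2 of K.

b_0 = 1, b_1 = 1, b_2 = 0.

Take the total order a < b < c < d < e < f < g < h < i on the vertex set. Then K (dimension 2) consists of the simplices:

  0-simplices (9): a, b, c, d, e, f, g, h, i
  1-simplices (27): ab, ac, ad, ae, ag, ai, bc, bd, bf, bg, bh, ce, cf, ch, ci, de, df, dh, di, eg, eh, ei, fg, fh, fi, gh, gi
  2-simplices (18): abc, abg, ace, ade, adi, agi, bch, bdf, bdh, bfg, cei, cfh, cfi, deh, dfi, egh, egi, fgh

giving chain groups C_0 ≅ Z^9, C_1 ≅ Z^27, C_2 ≅ Z^18.

∂_1: C_1 → C_0 sends each edge [p,q] (with p < q) to q − p.
As a 9×27 matrix over Z this has rank 8, with invariant factors (1,1,1,1,1,1,1,1).

Boundary ∂_2: C_2 → C_1 maps a triangle to the signed sum of its edges. For instance
  ∂cei = ei − ci + ce,
  ∂abc = bc − ac + ab.
As a 27×18 matrix over Z this has rank 18, with invariant factors (1,1,1,1,1,1,1,1,1,1,1,1,1,1,1,1,1,2).

Reading off H_k = ker ∂_k / im ∂_{k+1}:

  H_0: rank C_0 − rank ∂_1 = 9 − 8 = 1, and the invariant factors of ∂_1 are all 1, so H_0 = Z.
  H_1: rank ker ∂_1 − rank ∂_2 = (27 − 8) − 18 = 1, and ∂_2 has invariant factor 2 > 1, so H_1 = Z ⊕ Z_2.
  H_2: rank ker ∂_2 − rank ∂_3 = (18 − 18) − 0 = 0, and there is no ∂_3, so H_2 = 0.

(K is a triangulation of the Klein bottle.)

Hence the Betti numbers are b_0 = 1, b_1 = 1, b_2 = 0.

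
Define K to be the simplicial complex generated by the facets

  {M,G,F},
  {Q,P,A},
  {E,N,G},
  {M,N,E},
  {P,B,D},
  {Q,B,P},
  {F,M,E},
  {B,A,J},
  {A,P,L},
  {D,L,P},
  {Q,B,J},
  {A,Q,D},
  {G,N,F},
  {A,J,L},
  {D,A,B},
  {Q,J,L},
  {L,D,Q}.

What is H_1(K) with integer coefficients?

We work with the vertex ordering A < B < D < E < F < G < J < L < M < N < P < Q. The simplices of K, each written with vertices in increasing order, are:

  0-simplices (12): A, B, D, E, F, G, J, L, M, N, P, Q
  1-simplices (28): AB, AD, AJ, AL, AP, AQ, BD, BJ, BP, BQ, DL, DP, DQ, EF, EG, EM, EN, FG, FM, FN, GM, GN, JL, JQ, LP, LQ, MN, PQ
  2-simplices (17): ABD, ABJ, ADQ, AJL, ALP, APQ, BDP, BJQ, BPQ, DLP, DLQ, EFM, EGN, EMN, FGM, FGN, JLQ

so the chain groups are C_0 ≅ Z^12, C_1 ≅ Z^28, C_2 ≅ Z^17.

Boundary ∂_1: C_1 → C_0 maps an edge to its endpoints' difference, ∂[p,q] = q − p.
The resulting 12×28 matrix has rank 10, and its Smith normal form has invariant factors (1,1,1,1,1,1,1,1,1,1).

Boundary ∂_2: C_2 → C_1 sends each 2-simplex [p,q,r] to [q,r] − [p,r] + [p,q]. For instance
  ∂FGN = GN − FN + FG,
  ∂EMN = MN − EN + EM.
The resulting 28×17 matrix has rank 17, and its Smith normal form has invariant factors (1,1,1,1,1,1,1,1,1,1,1,1,1,1,1,1,2).

Now H_k = ker ∂_k / im ∂_{k+1}, so:

  H_1: rank ker ∂_1 − rank ∂_2 = (28 − 10) − 17 = 1, and ∂_2 has invariant factor 2 > 1, so H_1 = Z × Z/2.

(K is a triangulation of the disjoint union of the Möbius band and the real projective plane RP^2.)

H_1 = Z × Z/2.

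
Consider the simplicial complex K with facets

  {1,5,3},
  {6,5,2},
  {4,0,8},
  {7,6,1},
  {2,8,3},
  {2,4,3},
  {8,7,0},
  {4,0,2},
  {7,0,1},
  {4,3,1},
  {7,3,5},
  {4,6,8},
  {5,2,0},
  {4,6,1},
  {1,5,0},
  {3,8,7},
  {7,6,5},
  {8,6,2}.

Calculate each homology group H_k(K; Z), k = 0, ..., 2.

H_0 ≅ Z,  H_1 ≅ Z ⊕ Z/2,  H_2 = 0.

K has 9 vertices, 27 edges, 18 triangles.
rank ∂_0 = 0, rank ∂_1 = 8 ⇒ b_0 = 9 − 0 − 8 = 1; all invariant factors of ∂_1 are 1 so no torsion. So H_0 = Z.
rank ∂_1 = 8, rank ∂_2 = 18 ⇒ b_1 = 27 − 8 − 18 = 1; ∂_2 has invariant factor(s) [2] giving torsion. So H_1 = Z ⊕ Z/2.
rank ∂_2 = 18, rank ∂_3 = 0 ⇒ b_2 = 18 − 18 − 0 = 0. So H_2 = 0.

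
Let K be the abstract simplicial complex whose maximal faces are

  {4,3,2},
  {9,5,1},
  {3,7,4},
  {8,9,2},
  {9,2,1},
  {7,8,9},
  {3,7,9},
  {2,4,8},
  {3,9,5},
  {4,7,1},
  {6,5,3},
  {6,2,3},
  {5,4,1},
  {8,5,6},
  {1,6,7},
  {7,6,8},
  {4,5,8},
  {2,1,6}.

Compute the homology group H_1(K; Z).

H_1 ≅ Z^2.

Take the total order 1 < 2 < 3 < 4 < 5 < 6 < 7 < 8 < 9 on the vertex set. Then K (dimension 2) consists of the simplices:

  0-simplices (9): [1], [2], [3], [4], [5], [6], [7], [8], [9]
  1-simplices (27): (27 of them)
  2-simplices (18): [1,2,6], [1,2,9], [1,4,5], [1,4,7], [1,5,9], [1,6,7], [2,3,4], [2,3,6], [2,4,8], [2,8,9], [3,4,7], [3,5,6], [3,5,9], [3,7,9], [4,5,8], [5,6,8], [6,7,8], [7,8,9]

Hence C_0 ≅ Z^9, C_1 ≅ Z^27, C_2 ≅ Z^18.

∂_1: C_1 → C_0 maps an edge to its endpoints' difference, ∂[p,q] = q − p. For instance
  ∂[6,8] = [8] − [6].
This gives a 9×27 integer matrix of rank 8; reducing to Smith normal form yields diagonal entries (1,1,1,1,1,1,1,1).

Boundary ∂_2: C_2 → C_1 sends each 2-simplex [p,q,r] to [q,r] − [p,r] + [p,q]. For instance
  ∂[2,3,4] = [3,4] − [2,4] + [2,3],
  ∂[3,7,9] = [7,9] − [3,9] + [3,7].
The 27×18 boundary matrix has rank 17 and Smith normal form diag(1,1,1,1,1,1,1,1,1,1,1,1,1,1,1,1,1).

Computing H_k = (kernel of ∂_k) / (image of ∂_{k+1}):

  H_1: rank ker ∂_1 − rank ∂_2 = (27 − 8) − 17 = 2, and the invariant factors of ∂_2 are all 1, so H_1 ≅ Z^2.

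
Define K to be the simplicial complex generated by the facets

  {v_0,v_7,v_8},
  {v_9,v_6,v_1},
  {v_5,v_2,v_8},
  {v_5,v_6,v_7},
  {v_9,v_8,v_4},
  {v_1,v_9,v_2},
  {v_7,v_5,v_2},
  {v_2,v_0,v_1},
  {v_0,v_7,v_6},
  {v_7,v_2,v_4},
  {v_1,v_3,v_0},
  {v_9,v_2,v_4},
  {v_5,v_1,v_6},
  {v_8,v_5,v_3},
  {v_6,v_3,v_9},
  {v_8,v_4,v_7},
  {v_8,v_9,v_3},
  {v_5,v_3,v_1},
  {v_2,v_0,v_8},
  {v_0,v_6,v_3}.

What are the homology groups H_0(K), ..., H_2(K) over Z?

H_0 = Z,  H_1 = Z ⊕ Z/2,  H_2 = 0.

Fix the vertex order v_0 < v_1 < v_2 < v_3 < v_4 < v_5 < v_6 < v_7 < v_8 < v_9 and write every simplex with vertices in increasing order. Then dim K = 2 and the simplices of K are:

  0-simplices (10): [v_0], [v_1], [v_2], [v_3], [v_4], [v_5], [v_6], [v_7], [v_8], [v_9]
  1-simplices (30): (30 of them)
  2-simplices (20): (20 of them)

so the chain groups are C_0 ≅ Z^10, C_1 ≅ Z^30, C_2 ≅ Z^20.

Boundary ∂_1: C_1 → C_0 sends each edge [p,q] (with p < q) to q − p.
As a 10×30 matrix over Z this has rank 9, with invariant factors (1,1,1,1,1,1,1,1,1).

The boundary map ∂_2: C_2 → C_1 acts by ∂[p,q,r] = [q,r] − [p,r] + [p,q]. For instance
  ∂[v_3,v_6,v_9] = [v_6,v_9] − [v_3,v_9] + [v_3,v_6],
  ∂[v_1,v_2,v_9] = [v_2,v_9] − [v_1,v_9] + [v_1,v_2].
The resulting 30×20 matrix has rank 20, and its Smith normal form has invariant factors (1,1,1,1,1,1,1,1,1,1,1,1,1,1,1,1,1,1,1,2).

Computing H_k = (kernel of ∂_k) / (image of ∂_{k+1}):

  H_0: rank C_0 − rank ∂_1 = 10 − 9 = 1, and the invariant factors of ∂_1 are all 1, so H_0 = Z.
  H_1: rank ker ∂_1 − rank ∂_2 = (30 − 9) − 20 = 1, and ∂_2 has invariant factor 2 > 1, so H_1 = Z ⊕ Z/2.
  H_2: rank ker ∂_2 − rank ∂_3 = (20 − 20) − 0 = 0, and there is no ∂_3, so H_2 = 0.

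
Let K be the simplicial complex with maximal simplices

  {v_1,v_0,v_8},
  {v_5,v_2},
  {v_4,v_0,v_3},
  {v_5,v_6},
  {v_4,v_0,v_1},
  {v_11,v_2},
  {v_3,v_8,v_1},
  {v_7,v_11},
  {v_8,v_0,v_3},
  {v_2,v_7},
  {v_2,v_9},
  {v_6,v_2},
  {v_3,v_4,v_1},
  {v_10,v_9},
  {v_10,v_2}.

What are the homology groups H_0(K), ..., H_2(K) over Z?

H_0 = Z^2,  H_1 = Z^3,  H_2 = Z.

K has 12 vertices, 18 edges, 6 triangles.
rank ∂_0 = 0, rank ∂_1 = 10 ⇒ b_0 = 12 − 0 − 10 = 2; all invariant factors of ∂_1 are 1 so no torsion. So H_0 = Z^2.
rank ∂_1 = 10, rank ∂_2 = 5 ⇒ b_1 = 18 − 10 − 5 = 3; all invariant factors of ∂_2 are 1 so no torsion. So H_1 = Z^3.
rank ∂_2 = 5, rank ∂_3 = 0 ⇒ b_2 = 6 − 5 − 0 = 1. So H_2 = Z.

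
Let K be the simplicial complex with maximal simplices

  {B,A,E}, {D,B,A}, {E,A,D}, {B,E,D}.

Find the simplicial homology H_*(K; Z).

H_0 ≅ Z,  H_1 = 0,  H_2 ≅ Z.

Order the vertices as A < B < D < E. Listing each simplex with vertices in this order, K has dimension 2 with simplices:

  0-simplices (4): A, B, D, E
  1-simplices (6): AB, AD, AE, BD, BE, DE
  2-simplices (4): ABD, ABE, ADE, BDE

giving chain groups C_0 ≅ Z^4, C_1 ≅ Z^6, C_2 ≅ Z^4.

∂_1: C_1 → C_0 maps an edge to its endpoints' difference, ∂[p,q] = q − p.
The resulting 4×6 matrix has rank 3, and its Smith normal form has invariant factors (1,1,1).

∂_2: C_2 → C_1 acts by ∂[p,q,r] = [q,r] − [p,r] + [p,q]. For instance
  ∂BDE = DE − BE + BD,
  ∂ABE = BE − AE + AB.
This gives a 6×4 integer matrix of rank 3; reducing to Smith normal form yields diagonal entries (1,1,1).

Now H_k = ker ∂_k / im ∂_{k+1}, so:

  H_0: rank C_0 − rank ∂_1 = 4 − 3 = 1, and the invariant factors of ∂_1 are all 1, so H_0 = Z.
  H_1: rank ker ∂_1 − rank ∂_2 = (6 − 3) − 3 = 0, and the invariant factors of ∂_2 are all 1, so H_1 = 0.
  H_2: rank ker ∂_2 − rank ∂_3 = (4 − 3) − 0 = 1, and there is no ∂_3, so H_2 = Z.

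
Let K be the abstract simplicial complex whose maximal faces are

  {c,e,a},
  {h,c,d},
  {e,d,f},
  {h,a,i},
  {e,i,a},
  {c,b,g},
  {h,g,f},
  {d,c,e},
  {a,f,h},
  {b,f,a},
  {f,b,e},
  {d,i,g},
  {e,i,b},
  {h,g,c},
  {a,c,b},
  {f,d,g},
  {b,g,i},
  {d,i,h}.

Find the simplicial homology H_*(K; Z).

H_0 ≅ Z,  H_1 ≅ Z ⊕ Z/2,  H_2 = 0.

We work with the vertex ordering a < b < c < d < e < f < g < h < i. The simplices of K, each written with vertices in increasing order, are:

  0-simplices (9): a, b, c, d, e, f, g, h, i
  1-simplices (27): ab, ac, ae, af, ah, ai, bc, be, bf, bg, bi, cd, ce, cg, ch, de, df, dg, dh, di, ef, ei, fg, fh, gh, gi, hi
  2-simplices (18): abc, abf, ace, aei, afh, ahi, bcg, bef, bei, bgi, cde, cdh, cgh, def, dfg, dgi, dhi, fgh

giving chain groups C_0 ≅ Z^9, C_1 ≅ Z^27, C_2 ≅ Z^18.

Boundary ∂_1: C_1 → C_0 is given by ∂[p,q] = [q] − [p].
The resulting 9×27 matrix has rank 8, and its Smith normal form has invariant factors (1,1,1,1,1,1,1,1).

The boundary map ∂_2: C_2 → C_1 acts by ∂[p,q,r] = [q,r] − [p,r] + [p,q]. For instance
  ∂afh = fh − ah + af,
  ∂def = ef − df + de.
This gives a 27×18 integer matrix of rank 18; reducing to Smith normal form yields diagonal entries (1,1,1,1,1,1,1,1,1,1,1,1,1,1,1,1,1,2).

Now H_k = ker ∂_k / im ∂_{k+1}, so:

  H_0: rank C_0 − rank ∂_1 = 9 − 8 = 1, and the invariant factors of ∂_1 are all 1, so H_0 ≅ Z.
  H_1: rank ker ∂_1 − rank ∂_2 = (27 − 8) − 18 = 1, and ∂_2 has invariant factor 2 > 1, so H_1 ≅ Z ⊕ Z/2.
  H_2: rank ker ∂_2 − rank ∂_3 = (18 − 18) − 0 = 0, and there is no ∂_3, so H_2 ≅ 0.

As a check, the Euler characteristic is 9 − 27 + 18 = 0, which agrees with 1 − 1 + 0 = 0.
(K is a triangulation of the Klein bottle.)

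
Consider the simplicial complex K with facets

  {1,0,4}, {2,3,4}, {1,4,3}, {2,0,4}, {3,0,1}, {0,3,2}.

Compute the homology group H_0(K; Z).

Order the vertices as 0 < 1 < 2 < 3 < 4. Listing each simplex with vertices in this order, K has dimension 2 with simplices:

  0-simplices (5): [0], [1], [2], [3], [4]
  1-simplices (9): [0,1], [0,2], [0,3], [0,4], [1,3], [1,4], [2,3], [2,4], [3,4]
  2-simplices (6): [0,1,3], [0,1,4], [0,2,3], [0,2,4], [1,3,4], [2,3,4]

so the chain groups are C_0 ≅ Z^5, C_1 ≅ Z^9, C_2 ≅ Z^6.

The boundary map ∂_1: C_1 → C_0 maps an edge to its endpoints' difference, ∂[p,q] = q − p.
As a 5×9 matrix over Z this has rank 4, with invariant factors (1,1,1,1).

The boundary map ∂_2: C_2 → C_1 sends each 2-simplex [p,q,r] to [q,r] − [p,r] + [p,q]. For instance
  ∂[1,3,4] = [3,4] − [1,4] + [1,3],
  ∂[0,2,3] = [2,3] − [0,3] + [0,2].
As a 9×6 matrix over Z this has rank 5, with invariant factors (1,1,1,1,1).

Now H_k = ker ∂_k / im ∂_{k+1}, so:

  H_0: rank C_0 − rank ∂_1 = 5 − 4 = 1, and the invariant factors of ∂_1 are all 1, so H_0 = Z.

H_0 = Z.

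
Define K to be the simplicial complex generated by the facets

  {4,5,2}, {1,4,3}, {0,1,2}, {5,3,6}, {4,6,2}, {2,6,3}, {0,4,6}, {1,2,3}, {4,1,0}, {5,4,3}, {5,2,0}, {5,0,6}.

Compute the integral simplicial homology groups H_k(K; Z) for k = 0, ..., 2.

H_0 ≅ Z,  H_1 ≅ Z_2,  H_2 = 0.

Fix the vertex order 0 < 1 < 2 < 3 < 4 < 5 < 6 and write every simplex with vertices in increasing order. Then dim K = 2 and the simplices of K are:

  0-simplices (7): [0], [1], [2], [3], [4], [5], [6]
  1-simplices (18): [0,1], [0,2], [0,4], [0,5], [0,6], [1,2], [1,3], [1,4], [2,3], [2,4], [2,5], [2,6], [3,4], [3,5], [3,6], [4,5], [4,6], [5,6]
  2-simplices (12): [0,1,2], [0,1,4], [0,2,5], [0,4,6], [0,5,6], [1,2,3], [1,3,4], [2,3,6], [2,4,5], [2,4,6], [3,4,5], [3,5,6]

giving chain groups C_0 ≅ Z^7, C_1 ≅ Z^18, C_2 ≅ Z^12.

∂_1: C_1 → C_0 maps an edge to its endpoints' difference, ∂[p,q] = q − p.
This gives a 7×18 integer matrix of rank 6; reducing to Smith normal form yields diagonal entries (1,1,1,1,1,1).

∂_2: C_2 → C_1 sends each 2-simplex [p,q,r] to [q,r] − [p,r] + [p,q]. For instance
  ∂[2,4,6] = [4,6] − [2,6] + [2,4],
  ∂[0,1,2] = [1,2] − [0,2] + [0,1].
As a 18×12 matrix over Z this has rank 12, with invariant factors (1,1,1,1,1,1,1,1,1,1,1,2).

From H_k ≅ ker(∂_k) / im(∂_{k+1}) we obtain:

  H_0: rank C_0 − rank ∂_1 = 7 − 6 = 1, and the invariant factors of ∂_1 are all 1, so H_0 = Z.
  H_1: rank ker ∂_1 − rank ∂_2 = (18 − 6) − 12 = 0, and ∂_2 has invariant factor 2 > 1, so H_1 = Z_2.
  H_2: rank ker ∂_2 − rank ∂_3 = (12 − 12) − 0 = 0, and there is no ∂_3, so H_2 = 0.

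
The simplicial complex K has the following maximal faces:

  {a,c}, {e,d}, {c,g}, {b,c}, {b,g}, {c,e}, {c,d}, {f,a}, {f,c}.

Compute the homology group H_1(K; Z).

H_1 ≅ Z^3.

Order the vertices as a < b < c < d < e < f < g. Listing each simplex with vertices in this order, K has dimension 1 with simplices:

  0-simplices (7): a, b, c, d, e, f, g
  1-simplices (9): ac, af, bc, bg, cd, ce, cf, cg, de

giving chain groups C_0 ≅ Z^7, C_1 ≅ Z^9.

Boundary ∂_1: C_1 → C_0 maps an edge to its endpoints' difference, ∂[p,q] = q − p.
The resulting 7×9 matrix has rank 6, and its Smith normal form has invariant factors (1,1,1,1,1,1).

Computing H_k = (kernel of ∂_k) / (image of ∂_{k+1}):

  H_1: rank ker ∂_1 − rank ∂_2 = (9 − 6) − 0 = 3, and there is no ∂_2, so H_1 = Z^3.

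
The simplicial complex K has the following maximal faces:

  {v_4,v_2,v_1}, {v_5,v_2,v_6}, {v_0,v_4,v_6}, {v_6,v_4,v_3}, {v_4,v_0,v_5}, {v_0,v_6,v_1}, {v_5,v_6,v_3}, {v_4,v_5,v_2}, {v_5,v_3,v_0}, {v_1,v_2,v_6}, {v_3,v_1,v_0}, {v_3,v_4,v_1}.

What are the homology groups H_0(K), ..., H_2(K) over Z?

H_0 ≅ Z,  H_1 ≅ Z/2,  H_2 = 0.

Order the vertices as v_0 < v_1 < v_2 < v_3 < v_4 < v_5 < v_6. Listing each simplex with vertices in this order, K has dimension 2 with simplices:

  0-simplices (7): [v_0], [v_1], [v_2], [v_3], [v_4], [v_5], [v_6]
  1-simplices (18): (18 of them)
  2-simplices (12): (12 of them)

so the chain groups are C_0 ≅ Z^7, C_1 ≅ Z^18, C_2 ≅ Z^12.

∂_1: C_1 → C_0 sends each edge [p,q] (with p < q) to q − p. For instance
  ∂[v_2,v_5] = [v_5] − [v_2].
The resulting 7×18 matrix has rank 6, and its Smith normal form has invariant factors (1,1,1,1,1,1).

∂_2: C_2 → C_1 acts by ∂[p,q,r] = [q,r] − [p,r] + [p,q]. For instance
  ∂[v_0,v_4,v_6] = [v_4,v_6] − [v_0,v_6] + [v_0,v_4],
  ∂[v_0,v_1,v_3] = [v_1,v_3] − [v_0,v_3] + [v_0,v_1].
This gives a 18×12 integer matrix of rank 12; reducing to Smith normal form yields diagonal entries (1,1,1,1,1,1,1,1,1,1,1,2).

Now H_k = ker ∂_k / im ∂_{k+1}, so:

  H_0: rank C_0 − rank ∂_1 = 7 − 6 = 1, and the invariant factors of ∂_1 are all 1, so H_0 = Z.
  H_1: rank ker ∂_1 − rank ∂_2 = (18 − 6) − 12 = 0, and ∂_2 has invariant factor 2 > 1, so H_1 = Z/2.
  H_2: rank ker ∂_2 − rank ∂_3 = (12 − 12) − 0 = 0, and there is no ∂_3, so H_2 = 0.

(K is a triangulation of the real projective plane RP^2.)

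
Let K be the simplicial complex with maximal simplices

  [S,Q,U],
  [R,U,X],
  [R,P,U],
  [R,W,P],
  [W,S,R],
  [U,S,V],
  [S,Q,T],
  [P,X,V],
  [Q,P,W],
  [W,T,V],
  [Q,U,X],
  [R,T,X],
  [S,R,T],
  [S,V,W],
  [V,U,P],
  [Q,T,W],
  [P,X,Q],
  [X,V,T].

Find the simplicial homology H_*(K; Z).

Order the vertices as P < Q < R < S < T < U < V < W < X. Listing each simplex with vertices in this order, K has dimension 2 with simplices:

  0-simplices (9): P, Q, R, S, T, U, V, W, X
  1-simplices (27): PQ, PR, PU, PV, PW, PX, QS, QT, QU, QW, QX, RS, RT, RU, RW, RX, ST, SU, SV, SW, TV, TW, TX, UV, UX, VW, VX
  2-simplices (18): PQW, PQX, PRU, PRW, PUV, PVX, QST, QSU, QTW, QUX, RST, RSW, RTX, RUX, SUV, SVW, TVW, TVX

giving chain groups C_0 ≅ Z^9, C_1 ≅ Z^27, C_2 ≅ Z^18.

The boundary map ∂_1: C_1 → C_0 maps an edge to its endpoints' difference, ∂[p,q] = q − p. For instance
  ∂VW = W − V.
The resulting 9×27 matrix has rank 8, and its Smith normal form has invariant factors (1,1,1,1,1,1,1,1).

∂_2: C_2 → C_1 sends each 2-simplex [p,q,r] to [q,r] − [p,r] + [p,q]. For instance
  ∂QST = ST − QT + QS,
  ∂PRW = RW − PW + PR.
The resulting 27×18 matrix has rank 18, and its Smith normal form has invariant factors (1,1,1,1,1,1,1,1,1,1,1,1,1,1,1,1,1,2).

Computing H_k = (kernel of ∂_k) / (image of ∂_{k+1}):

  H_0: rank C_0 − rank ∂_1 = 9 − 8 = 1, and the invariant factors of ∂_1 are all 1, so H_0 = Z.
  H_1: rank ker ∂_1 − rank ∂_2 = (27 − 8) − 18 = 1, and ∂_2 has invariant factor 2 > 1, so H_1 = Z ⊕ Z_2.
  H_2: rank ker ∂_2 − rank ∂_3 = (18 − 18) − 0 = 0, and there is no ∂_3, so H_2 = 0.

H_0 ≅ Z,  H_1 ≅ Z ⊕ Z_2,  H_2 = 0.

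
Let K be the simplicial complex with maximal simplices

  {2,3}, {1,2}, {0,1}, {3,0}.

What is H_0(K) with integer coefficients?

K has 4 vertices, 4 edges.
rank ∂_0 = 0, rank ∂_1 = 3 ⇒ b_0 = 4 − 0 − 3 = 1; all invariant factors of ∂_1 are 1 so no torsion. So H_0 ≅ Z.

H_0 ≅ Z.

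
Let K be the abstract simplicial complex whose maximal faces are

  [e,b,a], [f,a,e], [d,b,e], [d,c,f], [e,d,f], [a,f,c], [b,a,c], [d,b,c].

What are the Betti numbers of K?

Take the total order a < b < c < d < e < f on the vertex set. Then K (dimension 2) consists of the simplices:

  0-simplices (6): a, b, c, d, e, f
  1-simplices (12): ab, ac, ae, af, bc, bd, be, cd, cf, de, df, ef
  2-simplices (8): abc, abe, acf, aef, bcd, bde, cdf, def

Hence C_0 ≅ Z^6, C_1 ≅ Z^12, C_2 ≅ Z^8.

The boundary map ∂_1: C_1 → C_0 maps an edge to its endpoints' difference, ∂[p,q] = q − p. For instance
  ∂ab = b − a.
The 6×12 boundary matrix has rank 5 and Smith normal form diag(1,1,1,1,1).

The boundary map ∂_2: C_2 → C_1 sends each 2-simplex [p,q,r] to [q,r] − [p,r] + [p,q]. For instance
  ∂bde = de − be + bd,
  ∂cdf = df − cf + cd.
The resulting 12×8 matrix has rank 7, and its Smith normal form has invariant factors (1,1,1,1,1,1,1).

Computing H_k = (kernel of ∂_k) / (image of ∂_{k+1}):

  H_0: rank C_0 − rank ∂_1 = 6 − 5 = 1, and the invariant factors of ∂_1 are all 1, so H_0 = Z.
  H_1: rank ker ∂_1 − rank ∂_2 = (12 − 5) − 7 = 0, and the invariant factors of ∂_2 are all 1, so H_1 = 0.
  H_2: rank ker ∂_2 − rank ∂_3 = (8 − 7) − 0 = 1, and there is no ∂_3, so H_2 = Z.

(K is a triangulation of the 2-sphere S^2.)

Hence the Betti numbers are b_0 = 1, b_1 = 0, b_2 = 1.

b_0 = 1, b_1 = 0, b_2 = 1.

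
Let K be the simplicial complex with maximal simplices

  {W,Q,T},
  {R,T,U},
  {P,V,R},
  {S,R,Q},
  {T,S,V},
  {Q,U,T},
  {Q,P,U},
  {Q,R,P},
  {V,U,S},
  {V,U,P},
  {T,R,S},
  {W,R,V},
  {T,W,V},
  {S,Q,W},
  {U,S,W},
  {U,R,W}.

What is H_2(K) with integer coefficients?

H_2 ≅ Z.

Take the total order P < Q < R < S < T < U < V < W on the vertex set. Then K (dimension 2) consists of the simplices:

  0-simplices (8): P, Q, R, S, T, U, V, W
  1-simplices (24): PQ, PR, PU, PV, QR, QS, QT, QU, QW, RS, RT, RU, RV, RW, ST, SU, SV, SW, TU, TV, TW, UV, UW, VW
  2-simplices (16): PQR, PQU, PRV, PUV, QRS, QSW, QTU, QTW, RST, RTU, RUW, RVW, STV, SUV, SUW, TVW

Hence C_0 ≅ Z^8, C_1 ≅ Z^24, C_2 ≅ Z^16.

Boundary ∂_1: C_1 → C_0 maps an edge to its endpoints' difference, ∂[p,q] = q − p.
The resulting 8×24 matrix has rank 7, and its Smith normal form has invariant factors (1,1,1,1,1,1,1).

∂_2: C_2 → C_1 sends each 2-simplex [p,q,r] to [q,r] − [p,r] + [p,q]. For instance
  ∂SUW = UW − SW + SU,
  ∂QRS = RS − QS + QR.
This gives a 24×16 integer matrix of rank 15; reducing to Smith normal form yields diagonal entries (1,1,1,1,1,1,1,1,1,1,1,1,1,1,1).

Now H_k = ker ∂_k / im ∂_{k+1}, so:

  H_2: rank ker ∂_2 − rank ∂_3 = (16 − 15) − 0 = 1, and there is no ∂_3, so H_2 = Z.

(K is a triangulation of the torus T^2.)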